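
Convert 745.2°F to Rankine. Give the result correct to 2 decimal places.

In Celsius: (745.2 - 32) × 5/9 = 396.2222°C.
In Rankine: 396.2222 × 1.8 + 491.67 = 1204.87°R.

1204.87°R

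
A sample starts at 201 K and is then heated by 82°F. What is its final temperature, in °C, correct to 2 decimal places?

Initial temperature in Celsius: 201 - 273.15 = -72.1500°C.
The 82°F change is an interval, so only the factor 5/9 applies: +82 × 5/9 = +45.5556°C.
Final Celsius temperature: -72.1500 + 45.5556 = -26.5944°C.

-26.59°C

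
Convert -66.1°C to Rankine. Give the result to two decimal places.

372.69°R

In Rankine: -66.1000 × 1.8 + 491.67 = 372.69°R.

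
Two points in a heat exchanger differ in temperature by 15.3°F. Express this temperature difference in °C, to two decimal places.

An interval of 1°F corresponds to 5/9°C.
15.3 × 5/9 = 8.50.

8.50°C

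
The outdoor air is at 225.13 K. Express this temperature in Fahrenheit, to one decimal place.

-54.4°F

In Celsius: 225.13 - 273.15 = -48.0200°C.
In Fahrenheit: -48.0200 × 1.8 + 32 = -54.4°F.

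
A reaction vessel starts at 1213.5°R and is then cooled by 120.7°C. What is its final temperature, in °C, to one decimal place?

Initial temperature in Celsius: (1213.5 - 491.67) × 5/9 = 401.0167°C.
Final Celsius temperature: 401.0167 - 120.7000 = 280.3167°C.

280.3°C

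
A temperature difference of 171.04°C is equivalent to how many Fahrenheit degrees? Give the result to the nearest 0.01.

For a temperature interval the offset drops out; only the factor 1.8 applies.
171.04 × 1.8 = 307.87.

307.87°F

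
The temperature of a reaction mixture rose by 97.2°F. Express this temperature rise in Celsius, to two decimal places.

54.00°C

For a temperature interval the offset drops out; only the factor 5/9 applies.
97.2 × 5/9 = 54.00.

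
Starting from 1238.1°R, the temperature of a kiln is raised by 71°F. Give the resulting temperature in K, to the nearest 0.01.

Initial temperature in Celsius: (1238.1 - 491.67) × 5/9 = 414.6833°C.
The 71°F change is an interval, so only the factor 5/9 applies: +71 × 5/9 = +39.4444°C.
Final Celsius temperature: 414.6833 + 39.4444 = 454.1278°C.
In kelvin: 454.1278 + 273.15 = 727.28 K.

727.28 K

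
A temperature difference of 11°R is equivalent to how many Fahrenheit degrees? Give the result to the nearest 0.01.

11.00°F

Rankine and Fahrenheit degrees are the same size, so the interval is unchanged: 11.00.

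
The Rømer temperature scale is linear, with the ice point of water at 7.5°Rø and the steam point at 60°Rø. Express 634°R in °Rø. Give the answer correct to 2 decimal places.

First in Celsius: (634 - 491.67) × 5/9 = 79.0722°C.
Linearly onto the Rømer scale: 7.5 + (79.0722 / 100) × (60 - 7.5) = 49.01°Rø.

49.01°Rø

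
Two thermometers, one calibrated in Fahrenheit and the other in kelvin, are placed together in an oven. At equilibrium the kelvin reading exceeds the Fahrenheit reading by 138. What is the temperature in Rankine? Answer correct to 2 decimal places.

723.76°R

Let x be the Fahrenheit reading; then the kelvin reading is 5/9·x + 255.372.
(5/9·x + 255.372) - x = 138  ⇒  (-4/9)·x = -117.372  ⇒  x = 264.0875°F.
In Celsius: (264.0875 - 32) × 5/9 = 128.9375°C.
In Rankine: 128.9375 × 1.8 + 491.67 = 723.76°R.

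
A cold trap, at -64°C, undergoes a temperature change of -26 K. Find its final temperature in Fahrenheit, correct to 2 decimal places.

-130.00°F

The 26 K change is an interval; Kelvin and Celsius degrees are the same size, so ΔC = -26°C.
Final Celsius temperature: -64.0000 - 26.0000 = -90.0000°C.
In Fahrenheit: -90.0000 × 1.8 + 32 = -130.00°F.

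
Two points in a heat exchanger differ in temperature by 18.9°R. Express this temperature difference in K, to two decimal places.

10.50 K

For a temperature interval the offset drops out; only the factor 5/9 applies.
18.9 × 5/9 = 10.50.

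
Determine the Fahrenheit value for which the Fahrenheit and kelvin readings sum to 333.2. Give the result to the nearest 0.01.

Let F be the Fahrenheit reading. The kelvin reading is K = 5/9·F + 255.372.
Require F + K = 333.2: (14/9)·F + 255.372 = 333.2.
F = (333.2 - 255.372) / (14/9) = 50.03.

50.03°F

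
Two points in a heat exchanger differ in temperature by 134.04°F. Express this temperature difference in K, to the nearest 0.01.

An interval of 1°F corresponds to 5/9 K.
134.04 × 5/9 = 74.47.

74.47 K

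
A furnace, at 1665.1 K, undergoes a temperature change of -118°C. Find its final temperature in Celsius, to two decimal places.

1273.95°C

Initial temperature in Celsius: 1665.1 - 273.15 = 1391.9500°C.
Final Celsius temperature: 1391.9500 - 118.0000 = 1273.9500°C.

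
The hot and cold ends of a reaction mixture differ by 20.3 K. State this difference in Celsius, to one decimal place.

20.3°C

Kelvin and Celsius degrees are the same size, so the interval is unchanged: 20.3.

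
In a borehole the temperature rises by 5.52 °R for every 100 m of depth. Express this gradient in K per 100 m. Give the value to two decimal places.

3.07 K/100 m

Since only a temperature interval is involved, the additive offset between the scales drops out.
A change of 1°R is a change of 5/9 K, so 5.52 × 5/9 = 3.07.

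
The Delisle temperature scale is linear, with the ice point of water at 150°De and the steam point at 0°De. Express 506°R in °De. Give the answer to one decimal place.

First in Celsius: (506 - 491.67) × 5/9 = 7.9611°C.
Linearly onto the Delisle scale: 150 + (7.9611 / 100) × (0 - 150) = 138.1°De.

138.1°De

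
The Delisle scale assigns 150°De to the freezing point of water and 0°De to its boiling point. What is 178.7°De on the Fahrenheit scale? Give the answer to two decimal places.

-2.44°F

Linear interpolation between the fixed points: C = (178.7 - 150) × 100 / (0 - 150) = -19.1333°C.
Then -19.1333 × 1.8 + 32 = -2.44°F.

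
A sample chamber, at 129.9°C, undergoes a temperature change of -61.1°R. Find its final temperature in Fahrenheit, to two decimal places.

The 61.1°R change is an interval, so only the factor 5/9 applies: -61.1 × 5/9 = -33.9444°C.
Final Celsius temperature: 129.9000 - 33.9444 = 95.9556°C.
In Fahrenheit: 95.9556 × 1.8 + 32 = 204.72°F.

204.72°F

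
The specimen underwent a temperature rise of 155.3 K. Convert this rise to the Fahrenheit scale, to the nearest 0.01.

Only the scale ratio 1.8 matters for a change in temperature.
155.3 × 1.8 = 279.54.

279.54°F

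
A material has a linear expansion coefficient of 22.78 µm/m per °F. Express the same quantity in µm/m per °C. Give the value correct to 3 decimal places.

Since only a temperature interval is involved, the additive offset between the scales drops out.
A change of 1°C is a change of 1.8°F, so per °C the value is 22.78 × 1.8 = 41.004.

41.004 µm/m per °C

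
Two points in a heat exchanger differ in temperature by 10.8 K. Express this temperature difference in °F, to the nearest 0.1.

Only the scale ratio 1.8 matters for a change in temperature.
10.8 × 1.8 = 19.4.

19.4°F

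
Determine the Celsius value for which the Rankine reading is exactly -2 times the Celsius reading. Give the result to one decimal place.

Let C be the Celsius reading. The Rankine reading is R = 1.8·C + 491.67.
Require R = -2·C: 1.8·C + 491.67 = -2·C.
(3.8)·C = -491.67  ⇒  C = -129.4.

-129.4°C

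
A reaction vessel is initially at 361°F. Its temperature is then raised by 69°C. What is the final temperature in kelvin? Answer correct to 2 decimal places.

524.93 K

Initial temperature in Celsius: (361 - 32) × 5/9 = 182.7778°C.
Final Celsius temperature: 182.7778 + 69.0000 = 251.7778°C.
In kelvin: 251.7778 + 273.15 = 524.93 K.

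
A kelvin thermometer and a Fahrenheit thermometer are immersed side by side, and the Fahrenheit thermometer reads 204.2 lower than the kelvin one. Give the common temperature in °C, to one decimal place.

46.2°C

Let x be the kelvin reading; then the Fahrenheit reading is 1.8·x - 459.67.
(1.8·x - 459.67) - x = -204.2  ⇒  (0.8)·x = 255.47  ⇒  x = 319.3375 K.
In Celsius: 319.3375 - 273.15 = 46.2°C.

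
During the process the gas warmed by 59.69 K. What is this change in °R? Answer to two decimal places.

For a temperature interval the offset drops out; only the factor 1.8 applies.
59.69 × 1.8 = 107.44.

107.44°R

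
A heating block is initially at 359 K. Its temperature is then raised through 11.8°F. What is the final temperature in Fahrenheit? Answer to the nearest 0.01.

Initial temperature in Celsius: 359 - 273.15 = 85.8500°C.
The 11.8°F change is an interval, so only the factor 5/9 applies: +11.8 × 5/9 = +6.5556°C.
Final Celsius temperature: 85.8500 + 6.5556 = 92.4056°C.
In Fahrenheit: 92.4056 × 1.8 + 32 = 198.33°F.

198.33°F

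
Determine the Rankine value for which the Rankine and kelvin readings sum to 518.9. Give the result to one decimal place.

Let R be the Rankine reading. The kelvin reading is K = 5/9·R.
Require R + K = 518.9: (14/9)·R = 518.9.
R = (518.9) / (14/9) = 333.6.

333.6°R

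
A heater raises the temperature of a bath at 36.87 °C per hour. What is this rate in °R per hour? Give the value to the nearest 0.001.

Since only a temperature interval is involved, the additive offset between the scales drops out.
A change of 1°C is a change of 1.8°R, so 36.87 × 1.8 = 66.366.

66.366 °R/hour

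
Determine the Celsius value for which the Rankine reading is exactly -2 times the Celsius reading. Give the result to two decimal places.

Let C be the Celsius reading. The Rankine reading is R = 1.8·C + 491.67.
Require R = -2·C: 1.8·C + 491.67 = -2·C.
(3.8)·C = -491.67  ⇒  C = -129.39.

-129.39°C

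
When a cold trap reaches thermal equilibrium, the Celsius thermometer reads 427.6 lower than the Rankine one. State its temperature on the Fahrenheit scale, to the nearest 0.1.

Let x be the Rankine reading; then the Celsius reading is 5/9·x - 273.15.
(5/9·x - 273.15) - x = -427.6  ⇒  (-4/9)·x = -154.45  ⇒  x = 347.5125°R.
In Celsius: (347.5125 - 491.67) × 5/9 = -80.0875°C.
In Fahrenheit: -80.0875 × 1.8 + 32 = -112.2°F.

-112.2°F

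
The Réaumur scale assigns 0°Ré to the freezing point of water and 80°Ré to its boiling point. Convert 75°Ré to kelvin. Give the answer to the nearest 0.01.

366.90 K

Linear interpolation between the fixed points: C = (75 - 0) × 100 / (80 - 0) = 93.7500°C.
Then 93.7500 + 273.15 = 366.90 K.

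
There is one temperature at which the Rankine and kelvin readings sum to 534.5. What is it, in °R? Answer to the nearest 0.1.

Let R be the Rankine reading. The kelvin reading is K = 5/9·R.
Require R + K = 534.5: (14/9)·R = 534.5.
R = (534.5) / (14/9) = 343.6.

343.6°R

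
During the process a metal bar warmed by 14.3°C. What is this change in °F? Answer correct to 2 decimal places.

Only the scale ratio 1.8 matters for a change in temperature.
14.3 × 1.8 = 25.74.

25.74°F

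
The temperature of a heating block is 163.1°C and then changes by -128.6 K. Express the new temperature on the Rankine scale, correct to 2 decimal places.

The 128.6 K change is an interval; Kelvin and Celsius degrees are the same size, so ΔC = -128.6°C.
Final Celsius temperature: 163.1000 - 128.6000 = 34.5000°C.
In Rankine: 34.5000 × 1.8 + 491.67 = 553.77°R.

553.77°R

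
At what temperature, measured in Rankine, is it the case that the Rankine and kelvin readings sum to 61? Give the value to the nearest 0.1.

39.2°R

Let R be the Rankine reading. The kelvin reading is K = 5/9·R.
Require R + K = 61: (14/9)·R = 61.
R = (61) / (14/9) = 39.2.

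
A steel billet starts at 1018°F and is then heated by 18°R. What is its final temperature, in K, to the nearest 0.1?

830.9 K

Initial temperature in Celsius: (1018 - 32) × 5/9 = 547.7778°C.
The 18°R change is an interval, so only the factor 5/9 applies: +18 × 5/9 = +10.0000°C.
Final Celsius temperature: 547.7778 + 10.0000 = 557.7778°C.
In kelvin: 557.7778 + 273.15 = 830.9 K.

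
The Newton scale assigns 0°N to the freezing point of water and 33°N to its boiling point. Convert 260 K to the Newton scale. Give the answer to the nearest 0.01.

First in Celsius: 260 - 273.15 = -13.1500°C.
Linearly onto the Newton scale: 0 + (-13.1500 / 100) × (33 - 0) = -4.34°N.

-4.34°N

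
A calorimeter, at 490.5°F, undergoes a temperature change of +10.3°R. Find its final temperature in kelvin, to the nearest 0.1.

Initial temperature in Celsius: (490.5 - 32) × 5/9 = 254.7222°C.
The 10.3°R change is an interval, so only the factor 5/9 applies: +10.3 × 5/9 = +5.7222°C.
Final Celsius temperature: 254.7222 + 5.7222 = 260.4444°C.
In kelvin: 260.4444 + 273.15 = 533.6 K.

533.6 K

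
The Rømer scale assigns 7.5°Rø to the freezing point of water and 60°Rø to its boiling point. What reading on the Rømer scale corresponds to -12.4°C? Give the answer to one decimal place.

Linearly onto the Rømer scale: 7.5 + (-12.4000 / 100) × (60 - 7.5) = 1.0°Rø.

1.0°Rø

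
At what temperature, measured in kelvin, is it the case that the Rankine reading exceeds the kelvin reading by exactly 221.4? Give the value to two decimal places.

Let K be the kelvin reading. The Rankine reading is R = 1.8·K.
Require R - K = 221.4: (0.8)·K = 221.4.
K = (221.4) / (0.8) = 276.75.

276.75 K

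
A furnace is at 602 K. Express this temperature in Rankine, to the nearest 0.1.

In Celsius: 602 - 273.15 = 328.8500°C.
In Rankine: 328.8500 × 1.8 + 491.67 = 1083.6°R.

1083.6°R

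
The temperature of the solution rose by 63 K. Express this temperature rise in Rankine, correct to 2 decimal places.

113.40°R

An interval of 1 K corresponds to 1.8°R.
63 × 1.8 = 113.40.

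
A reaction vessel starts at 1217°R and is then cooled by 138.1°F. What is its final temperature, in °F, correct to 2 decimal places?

619.23°F

Initial temperature in Celsius: (1217 - 491.67) × 5/9 = 402.9611°C.
The 138.1°F change is an interval, so only the factor 5/9 applies: -138.1 × 5/9 = -76.7222°C.
Final Celsius temperature: 402.9611 - 76.7222 = 326.2389°C.
In Fahrenheit: 326.2389 × 1.8 + 32 = 619.23°F.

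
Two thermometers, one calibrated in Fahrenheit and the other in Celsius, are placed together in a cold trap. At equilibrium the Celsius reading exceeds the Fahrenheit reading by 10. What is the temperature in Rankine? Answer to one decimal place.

397.2°R

Let x be the Fahrenheit reading; then the Celsius reading is 5/9·x - 17.7778.
(5/9·x - 17.7778) - x = 10  ⇒  (-4/9)·x = 27.7778  ⇒  x = -62.5000°F.
In Celsius: (-62.5 - 32) × 5/9 = -52.5000°C.
In Rankine: -52.5000 × 1.8 + 491.67 = 397.2°R.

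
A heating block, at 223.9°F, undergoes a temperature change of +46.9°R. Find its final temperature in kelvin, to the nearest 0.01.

405.82 K

Initial temperature in Celsius: (223.9 - 32) × 5/9 = 106.6111°C.
The 46.9°R change is an interval, so only the factor 5/9 applies: +46.9 × 5/9 = +26.0556°C.
Final Celsius temperature: 106.6111 + 26.0556 = 132.6667°C.
In kelvin: 132.6667 + 273.15 = 405.82 K.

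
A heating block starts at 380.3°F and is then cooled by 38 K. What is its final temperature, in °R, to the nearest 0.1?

771.6°R

Initial temperature in Celsius: (380.3 - 32) × 5/9 = 193.5000°C.
The 38 K change is an interval; Kelvin and Celsius degrees are the same size, so ΔC = -38°C.
Final Celsius temperature: 193.5000 - 38.0000 = 155.5000°C.
In Rankine: 155.5000 × 1.8 + 491.67 = 771.6°R.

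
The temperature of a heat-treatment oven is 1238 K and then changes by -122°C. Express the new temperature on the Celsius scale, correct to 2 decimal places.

842.85°C

Initial temperature in Celsius: 1238 - 273.15 = 964.8500°C.
Final Celsius temperature: 964.8500 - 122.0000 = 842.8500°C.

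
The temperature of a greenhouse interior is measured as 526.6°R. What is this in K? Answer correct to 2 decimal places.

292.56 K

In Celsius: (526.6 - 491.67) × 5/9 = 19.4056°C.
In kelvin: 19.4056 + 273.15 = 292.56 K.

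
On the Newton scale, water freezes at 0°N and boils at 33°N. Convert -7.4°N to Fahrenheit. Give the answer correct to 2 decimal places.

Linear interpolation between the fixed points: C = (-7.4 - 0) × 100 / (33 - 0) = -22.4242°C.
Then -22.4242 × 1.8 + 32 = -8.36°F.

-8.36°F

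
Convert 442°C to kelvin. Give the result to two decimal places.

In kelvin: 442.0000 + 273.15 = 715.15 K.

715.15 K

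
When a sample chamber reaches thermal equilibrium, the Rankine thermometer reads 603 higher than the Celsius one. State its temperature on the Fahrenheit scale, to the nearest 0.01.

Let x be the Celsius reading; then the Rankine reading is 1.8·x + 491.67.
(1.8·x + 491.67) - x = 603  ⇒  (0.8)·x = 111.33  ⇒  x = 139.1625°C.
In Fahrenheit: 139.1625 × 1.8 + 32 = 282.49°F.

282.49°F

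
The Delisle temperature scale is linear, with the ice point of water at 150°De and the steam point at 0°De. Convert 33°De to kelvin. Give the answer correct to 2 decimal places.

351.15 K

Linear interpolation between the fixed points: C = (33 - 150) × 100 / (0 - 150) = 78.0000°C.
Then 78.0000 + 273.15 = 351.15 K.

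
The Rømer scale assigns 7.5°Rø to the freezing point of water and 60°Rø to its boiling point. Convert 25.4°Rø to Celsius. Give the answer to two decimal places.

Linear interpolation between the fixed points: C = (25.4 - 7.5) × 100 / (60 - 7.5) = 34.0952°C.

34.10°C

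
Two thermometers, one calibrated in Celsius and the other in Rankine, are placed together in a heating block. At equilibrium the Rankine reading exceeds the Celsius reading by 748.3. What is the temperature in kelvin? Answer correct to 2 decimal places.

Let x be the Celsius reading; then the Rankine reading is 1.8·x + 491.67.
(1.8·x + 491.67) - x = 748.3  ⇒  (0.8)·x = 256.63  ⇒  x = 320.7875°C.
In kelvin: 320.7875 + 273.15 = 593.94 K.

593.94 K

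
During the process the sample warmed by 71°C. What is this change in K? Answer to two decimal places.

Celsius and kelvin degrees are the same size, so the interval is unchanged: 71.00.

71.00 K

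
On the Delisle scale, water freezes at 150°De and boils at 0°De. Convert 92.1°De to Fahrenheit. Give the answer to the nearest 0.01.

101.48°F

Linear interpolation between the fixed points: C = (92.1 - 150) × 100 / (0 - 150) = 38.6000°C.
Then 38.6000 × 1.8 + 32 = 101.48°F.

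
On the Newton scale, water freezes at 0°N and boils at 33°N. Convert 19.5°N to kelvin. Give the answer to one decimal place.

332.2 K

Linear interpolation between the fixed points: C = (19.5 - 0) × 100 / (33 - 0) = 59.0909°C.
Then 59.0909 + 273.15 = 332.2 K.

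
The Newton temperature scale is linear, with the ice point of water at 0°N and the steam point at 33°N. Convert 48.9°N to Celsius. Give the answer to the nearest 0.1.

Linear interpolation between the fixed points: C = (48.9 - 0) × 100 / (33 - 0) = 148.1818°C.

148.2°C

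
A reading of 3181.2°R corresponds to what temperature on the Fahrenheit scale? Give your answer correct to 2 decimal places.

In Celsius: (3181.2 - 491.67) × 5/9 = 1494.1833°C.
In Fahrenheit: 1494.1833 × 1.8 + 32 = 2721.53°F.

2721.53°F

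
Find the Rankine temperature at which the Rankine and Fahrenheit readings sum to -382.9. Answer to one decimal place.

38.4°R

Let R be the Rankine reading. The Fahrenheit reading is F = 1·R - 459.67.
Require R + F = -382.9: (2)·R - 459.67 = -382.9.
R = (-382.9 + 459.67) / (2) = 38.4.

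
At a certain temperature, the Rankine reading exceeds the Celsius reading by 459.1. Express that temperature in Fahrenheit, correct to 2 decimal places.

Let x be the Rankine reading; then the Celsius reading is 5/9·x - 273.15.
(5/9·x - 273.15) - x = -459.1  ⇒  (-4/9)·x = -185.95  ⇒  x = 418.3875°R.
In Celsius: (418.3875 - 491.67) × 5/9 = -40.7125°C.
In Fahrenheit: -40.7125 × 1.8 + 32 = -41.28°F.

-41.28°F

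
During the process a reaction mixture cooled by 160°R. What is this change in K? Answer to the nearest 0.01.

For a temperature interval the offset drops out; only the factor 5/9 applies.
160 × 5/9 = 88.89.

88.89 K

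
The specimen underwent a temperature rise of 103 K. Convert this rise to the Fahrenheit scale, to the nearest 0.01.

Only the scale ratio 1.8 matters for a change in temperature.
103 × 1.8 = 185.40.

185.40°F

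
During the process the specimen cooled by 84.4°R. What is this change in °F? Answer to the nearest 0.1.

84.4°F

Rankine and Fahrenheit degrees are the same size, so the interval is unchanged: 84.4.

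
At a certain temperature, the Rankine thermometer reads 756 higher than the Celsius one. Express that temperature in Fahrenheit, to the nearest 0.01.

626.74°F

Let x be the Celsius reading; then the Rankine reading is 1.8·x + 491.67.
(1.8·x + 491.67) - x = 756  ⇒  (0.8)·x = 264.33  ⇒  x = 330.4125°C.
In Fahrenheit: 330.4125 × 1.8 + 32 = 626.74°F.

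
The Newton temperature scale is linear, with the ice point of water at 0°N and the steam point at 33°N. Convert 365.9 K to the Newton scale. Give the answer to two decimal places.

30.61°N

First in Celsius: 365.9 - 273.15 = 92.7500°C.
Linearly onto the Newton scale: 0 + (92.7500 / 100) × (33 - 0) = 30.61°N.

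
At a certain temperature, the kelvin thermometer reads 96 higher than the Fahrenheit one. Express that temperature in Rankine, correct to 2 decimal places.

Let x be the Fahrenheit reading; then the kelvin reading is 5/9·x + 255.372.
(5/9·x + 255.372) - x = 96  ⇒  (-4/9)·x = -159.372  ⇒  x = 358.5875°F.
In Celsius: (358.5875 - 32) × 5/9 = 181.4375°C.
In Rankine: 181.4375 × 1.8 + 491.67 = 818.26°R.

818.26°R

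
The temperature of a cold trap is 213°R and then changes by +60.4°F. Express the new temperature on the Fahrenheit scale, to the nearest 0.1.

Initial temperature in Celsius: (213 - 491.67) × 5/9 = -154.8167°C.
The 60.4°F change is an interval, so only the factor 5/9 applies: +60.4 × 5/9 = +33.5556°C.
Final Celsius temperature: -154.8167 + 33.5556 = -121.2611°C.
In Fahrenheit: -121.2611 × 1.8 + 32 = -186.3°F.

-186.3°F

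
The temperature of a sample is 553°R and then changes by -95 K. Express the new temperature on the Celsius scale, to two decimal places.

Initial temperature in Celsius: (553 - 491.67) × 5/9 = 34.0722°C.
The 95 K change is an interval; Kelvin and Celsius degrees are the same size, so ΔC = -95°C.
Final Celsius temperature: 34.0722 - 95.0000 = -60.9278°C.

-60.93°C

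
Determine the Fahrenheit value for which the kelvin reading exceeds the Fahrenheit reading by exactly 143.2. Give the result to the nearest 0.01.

Let F be the Fahrenheit reading. The kelvin reading is K = 5/9·F + 255.372.
Require K - F = 143.2: (-4/9)·F + 255.372 = 143.2.
F = (143.2 - 255.372) / (-4/9) = 252.39.

252.39°F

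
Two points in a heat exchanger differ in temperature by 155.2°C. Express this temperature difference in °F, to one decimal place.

Only the scale ratio 1.8 matters for a change in temperature.
155.2 × 1.8 = 279.4.

279.4°F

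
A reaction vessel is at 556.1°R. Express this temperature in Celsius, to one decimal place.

35.8°C

In Celsius: (556.1 - 491.67) × 5/9 = 35.7944°C.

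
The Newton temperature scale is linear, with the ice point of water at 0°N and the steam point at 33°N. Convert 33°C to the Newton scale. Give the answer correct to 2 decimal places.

10.89°N

Linearly onto the Newton scale: 0 + (33.0000 / 100) × (33 - 0) = 10.89°N.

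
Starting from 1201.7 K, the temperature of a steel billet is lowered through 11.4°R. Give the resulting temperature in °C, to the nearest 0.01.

Initial temperature in Celsius: 1201.7 - 273.15 = 928.5500°C.
The 11.4°R change is an interval, so only the factor 5/9 applies: -11.4 × 5/9 = -6.3333°C.
Final Celsius temperature: 928.5500 - 6.3333 = 922.2167°C.

922.22°C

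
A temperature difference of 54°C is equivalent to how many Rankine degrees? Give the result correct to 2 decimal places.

An interval of 1°C corresponds to 1.8°R.
54 × 1.8 = 97.20.

97.20°R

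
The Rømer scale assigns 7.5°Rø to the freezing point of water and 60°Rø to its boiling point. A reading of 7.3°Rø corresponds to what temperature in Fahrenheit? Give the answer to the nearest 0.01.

Linear interpolation between the fixed points: C = (7.3 - 7.5) × 100 / (60 - 7.5) = -0.3810°C.
Then -0.3810 × 1.8 + 32 = 31.31°F.

31.31°F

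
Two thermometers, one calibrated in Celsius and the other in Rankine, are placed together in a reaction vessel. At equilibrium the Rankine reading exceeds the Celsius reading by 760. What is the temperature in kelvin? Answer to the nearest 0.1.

Let x be the Celsius reading; then the Rankine reading is 1.8·x + 491.67.
(1.8·x + 491.67) - x = 760  ⇒  (0.8)·x = 268.33  ⇒  x = 335.4125°C.
In kelvin: 335.4125 + 273.15 = 608.6 K.

608.6 K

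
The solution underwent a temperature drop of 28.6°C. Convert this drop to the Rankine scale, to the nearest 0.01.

An interval of 1°C corresponds to 1.8°R.
28.6 × 1.8 = 51.48.

51.48°R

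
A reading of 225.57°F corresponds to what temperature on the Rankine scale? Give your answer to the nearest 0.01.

685.24°R

In Celsius: (225.57 - 32) × 5/9 = 107.5389°C.
In Rankine: 107.5389 × 1.8 + 491.67 = 685.24°R.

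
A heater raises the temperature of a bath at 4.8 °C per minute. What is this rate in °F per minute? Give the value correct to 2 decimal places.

8.64 °F/minute

Since only a temperature interval is involved, the additive offset between the scales drops out.
A change of 1°C is a change of 1.8°F, so 4.8 × 1.8 = 8.64.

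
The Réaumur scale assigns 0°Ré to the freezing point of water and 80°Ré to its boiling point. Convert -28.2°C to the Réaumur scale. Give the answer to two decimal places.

Linearly onto the Réaumur scale: 0 + (-28.2000 / 100) × (80 - 0) = -22.56°Ré.

-22.56°Ré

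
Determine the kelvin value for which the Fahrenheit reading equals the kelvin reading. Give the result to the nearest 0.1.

574.6 K

Let K be the kelvin reading. The Fahrenheit reading is F = 1.8·K - 459.67.
Set F = K: 1.8·K - 459.67 = K.
(0.8)·K = 459.67  ⇒  K = 574.6.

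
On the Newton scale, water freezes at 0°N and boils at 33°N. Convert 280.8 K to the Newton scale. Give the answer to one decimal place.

First in Celsius: 280.8 - 273.15 = 7.6500°C.
Linearly onto the Newton scale: 0 + (7.6500 / 100) × (33 - 0) = 2.5°N.

2.5°N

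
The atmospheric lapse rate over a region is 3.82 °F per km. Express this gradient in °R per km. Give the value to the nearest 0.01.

3.82 °R/km

Since only a temperature interval is involved, the additive offset between the scales drops out.
A change of 1°F is a change of 1°R, so 3.82 × 1 = 3.82.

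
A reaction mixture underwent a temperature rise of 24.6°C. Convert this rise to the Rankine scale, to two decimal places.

For a temperature interval the offset drops out; only the factor 1.8 applies.
24.6 × 1.8 = 44.28.

44.28°R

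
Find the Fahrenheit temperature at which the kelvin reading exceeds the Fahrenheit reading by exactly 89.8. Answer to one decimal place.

Let F be the Fahrenheit reading. The kelvin reading is K = 5/9·F + 255.372.
Require K - F = 89.8: (-4/9)·F + 255.372 = 89.8.
F = (89.8 - 255.372) / (-4/9) = 372.5.

372.5°F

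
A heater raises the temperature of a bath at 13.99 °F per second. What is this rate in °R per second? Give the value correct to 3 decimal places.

Since only a temperature interval is involved, the additive offset between the scales drops out.
A change of 1°F is a change of 1°R, so 13.99 × 1 = 13.990.

13.990 °R/second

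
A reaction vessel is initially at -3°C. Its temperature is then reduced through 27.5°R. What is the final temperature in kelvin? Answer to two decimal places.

254.87 K

The 27.5°R change is an interval, so only the factor 5/9 applies: -27.5 × 5/9 = -15.2778°C.
Final Celsius temperature: -3.0000 - 15.2778 = -18.2778°C.
In kelvin: -18.2778 + 273.15 = 254.87 K.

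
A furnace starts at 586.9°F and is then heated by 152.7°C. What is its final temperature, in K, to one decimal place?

Initial temperature in Celsius: (586.9 - 32) × 5/9 = 308.2778°C.
Final Celsius temperature: 308.2778 + 152.7000 = 460.9778°C.
In kelvin: 460.9778 + 273.15 = 734.1 K.

734.1 K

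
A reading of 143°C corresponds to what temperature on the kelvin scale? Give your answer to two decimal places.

In kelvin: 143.0000 + 273.15 = 416.15 K.

416.15 K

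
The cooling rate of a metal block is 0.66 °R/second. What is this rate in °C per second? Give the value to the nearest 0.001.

0.367 °C/second

Since only a temperature interval is involved, the additive offset between the scales drops out.
A change of 1°R is a change of 5/9°C, so 0.66 × 5/9 = 0.367.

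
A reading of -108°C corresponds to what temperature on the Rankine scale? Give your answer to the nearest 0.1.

297.3°R

In Rankine: -108.0000 × 1.8 + 491.67 = 297.3°R.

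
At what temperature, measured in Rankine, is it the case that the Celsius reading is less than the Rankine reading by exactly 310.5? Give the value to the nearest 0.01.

84.04°R

Let R be the Rankine reading. The Celsius reading is C = 5/9·R - 273.15.
Require C - R = -310.5: (-4/9)·R - 273.15 = -310.5.
R = (-310.5 + 273.15) / (-4/9) = 84.04.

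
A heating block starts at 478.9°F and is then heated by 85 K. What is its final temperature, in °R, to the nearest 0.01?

Initial temperature in Celsius: (478.9 - 32) × 5/9 = 248.2778°C.
The 85 K change is an interval; Kelvin and Celsius degrees are the same size, so ΔC = +85°C.
Final Celsius temperature: 248.2778 + 85.0000 = 333.2778°C.
In Rankine: 333.2778 × 1.8 + 491.67 = 1091.57°R.

1091.57°R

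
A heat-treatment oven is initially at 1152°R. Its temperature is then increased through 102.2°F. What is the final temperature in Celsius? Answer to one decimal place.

Initial temperature in Celsius: (1152 - 491.67) × 5/9 = 366.8500°C.
The 102.2°F change is an interval, so only the factor 5/9 applies: +102.2 × 5/9 = +56.7778°C.
Final Celsius temperature: 366.8500 + 56.7778 = 423.6278°C.

423.6°C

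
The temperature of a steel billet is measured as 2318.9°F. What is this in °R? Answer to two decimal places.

In Celsius: (2318.9 - 32) × 5/9 = 1270.5000°C.
In Rankine: 1270.5000 × 1.8 + 491.67 = 2778.57°R.

2778.57°R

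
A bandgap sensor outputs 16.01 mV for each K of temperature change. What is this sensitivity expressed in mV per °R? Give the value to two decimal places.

Since only a temperature interval is involved, the additive offset between the scales drops out.
A change of 1°R is a change of 5/9 K, so per °R the value is 16.01 × 5/9 = 8.89.

8.89 mV per °R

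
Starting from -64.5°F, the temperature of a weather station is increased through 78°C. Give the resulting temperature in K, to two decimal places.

297.54 K

Initial temperature in Celsius: (-64.5 - 32) × 5/9 = -53.6111°C.
Final Celsius temperature: -53.6111 + 78.0000 = 24.3889°C.
In kelvin: 24.3889 + 273.15 = 297.54 K.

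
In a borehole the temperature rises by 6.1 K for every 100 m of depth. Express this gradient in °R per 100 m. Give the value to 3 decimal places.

10.980 °R/100 m

Since only a temperature interval is involved, the additive offset between the scales drops out.
A change of 1 K is a change of 1.8°R, so 6.1 × 1.8 = 10.980.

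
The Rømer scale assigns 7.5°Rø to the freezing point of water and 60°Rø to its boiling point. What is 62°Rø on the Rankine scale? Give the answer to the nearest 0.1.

Linear interpolation between the fixed points: C = (62 - 7.5) × 100 / (60 - 7.5) = 103.8095°C.
Then 103.8095 × 1.8 + 491.67 = 678.5°R.

678.5°R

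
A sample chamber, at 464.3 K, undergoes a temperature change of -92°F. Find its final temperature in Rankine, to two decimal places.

Initial temperature in Celsius: 464.3 - 273.15 = 191.1500°C.
The 92°F change is an interval, so only the factor 5/9 applies: -92 × 5/9 = -51.1111°C.
Final Celsius temperature: 191.1500 - 51.1111 = 140.0389°C.
In Rankine: 140.0389 × 1.8 + 491.67 = 743.74°R.

743.74°R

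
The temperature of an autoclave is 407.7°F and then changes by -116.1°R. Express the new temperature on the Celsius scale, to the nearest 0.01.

144.22°C

Initial temperature in Celsius: (407.7 - 32) × 5/9 = 208.7222°C.
The 116.1°R change is an interval, so only the factor 5/9 applies: -116.1 × 5/9 = -64.5000°C.
Final Celsius temperature: 208.7222 - 64.5000 = 144.2222°C.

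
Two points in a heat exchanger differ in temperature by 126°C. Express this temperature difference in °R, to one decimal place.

226.8°R

For a temperature interval the offset drops out; only the factor 1.8 applies.
126 × 1.8 = 226.8.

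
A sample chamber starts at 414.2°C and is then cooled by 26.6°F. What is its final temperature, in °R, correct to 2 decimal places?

1210.63°R

The 26.6°F change is an interval, so only the factor 5/9 applies: -26.6 × 5/9 = -14.7778°C.
Final Celsius temperature: 414.2000 - 14.7778 = 399.4222°C.
In Rankine: 399.4222 × 1.8 + 491.67 = 1210.63°R.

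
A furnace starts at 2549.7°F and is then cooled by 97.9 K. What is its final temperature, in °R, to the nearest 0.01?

Initial temperature in Celsius: (2549.7 - 32) × 5/9 = 1398.7222°C.
The 97.9 K change is an interval; Kelvin and Celsius degrees are the same size, so ΔC = -97.9°C.
Final Celsius temperature: 1398.7222 - 97.9000 = 1300.8222°C.
In Rankine: 1300.8222 × 1.8 + 491.67 = 2833.15°R.

2833.15°R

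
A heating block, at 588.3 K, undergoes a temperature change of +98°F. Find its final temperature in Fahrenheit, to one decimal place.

Initial temperature in Celsius: 588.3 - 273.15 = 315.1500°C.
The 98°F change is an interval, so only the factor 5/9 applies: +98 × 5/9 = +54.4444°C.
Final Celsius temperature: 315.1500 + 54.4444 = 369.5944°C.
In Fahrenheit: 369.5944 × 1.8 + 32 = 697.3°F.

697.3°F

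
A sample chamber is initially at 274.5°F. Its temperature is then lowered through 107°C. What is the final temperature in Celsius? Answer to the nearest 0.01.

27.72°C

Initial temperature in Celsius: (274.5 - 32) × 5/9 = 134.7222°C.
Final Celsius temperature: 134.7222 - 107.0000 = 27.7222°C.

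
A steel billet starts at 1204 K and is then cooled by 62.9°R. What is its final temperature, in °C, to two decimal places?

Initial temperature in Celsius: 1204 - 273.15 = 930.8500°C.
The 62.9°R change is an interval, so only the factor 5/9 applies: -62.9 × 5/9 = -34.9444°C.
Final Celsius temperature: 930.8500 - 34.9444 = 895.9056°C.

895.91°C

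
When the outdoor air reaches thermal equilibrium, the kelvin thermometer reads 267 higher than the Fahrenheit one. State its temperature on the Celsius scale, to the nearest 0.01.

Let x be the Fahrenheit reading; then the kelvin reading is 5/9·x + 255.372.
(5/9·x + 255.372) - x = 267  ⇒  (-4/9)·x = 11.6278  ⇒  x = -26.1625°F.
In Celsius: (-26.1625 - 32) × 5/9 = -32.31°C.

-32.31°C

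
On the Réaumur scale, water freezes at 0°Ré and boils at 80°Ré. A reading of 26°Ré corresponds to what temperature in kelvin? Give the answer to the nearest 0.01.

Linear interpolation between the fixed points: C = (26 - 0) × 100 / (80 - 0) = 32.5000°C.
Then 32.5000 + 273.15 = 305.65 K.

305.65 K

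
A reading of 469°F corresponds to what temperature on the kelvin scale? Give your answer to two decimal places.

In Celsius: (469 - 32) × 5/9 = 242.7778°C.
In kelvin: 242.7778 + 273.15 = 515.93 K.

515.93 K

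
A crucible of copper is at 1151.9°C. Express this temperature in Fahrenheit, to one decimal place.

2105.4°F

In Fahrenheit: 1151.9000 × 1.8 + 32 = 2105.4°F.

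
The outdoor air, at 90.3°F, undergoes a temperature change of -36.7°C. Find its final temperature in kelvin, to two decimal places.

Initial temperature in Celsius: (90.3 - 32) × 5/9 = 32.3889°C.
Final Celsius temperature: 32.3889 - 36.7000 = -4.3111°C.
In kelvin: -4.3111 + 273.15 = 268.84 K.

268.84 K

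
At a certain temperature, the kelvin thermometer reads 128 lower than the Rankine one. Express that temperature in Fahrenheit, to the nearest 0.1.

Let x be the Rankine reading; then the kelvin reading is 5/9·x.
(5/9·x) - x = -128  ⇒  (-4/9)·x = -128  ⇒  x = 288.0000°R.
In Celsius: (288 - 491.67) × 5/9 = -113.1500°C.
In Fahrenheit: -113.1500 × 1.8 + 32 = -171.7°F.

-171.7°F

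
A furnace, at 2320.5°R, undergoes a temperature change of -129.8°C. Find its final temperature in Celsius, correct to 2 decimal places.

886.22°C

Initial temperature in Celsius: (2320.5 - 491.67) × 5/9 = 1016.0167°C.
Final Celsius temperature: 1016.0167 - 129.8000 = 886.2167°C.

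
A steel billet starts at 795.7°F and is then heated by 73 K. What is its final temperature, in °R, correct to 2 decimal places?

Initial temperature in Celsius: (795.7 - 32) × 5/9 = 424.2778°C.
The 73 K change is an interval; Kelvin and Celsius degrees are the same size, so ΔC = +73°C.
Final Celsius temperature: 424.2778 + 73.0000 = 497.2778°C.
In Rankine: 497.2778 × 1.8 + 491.67 = 1386.77°R.

1386.77°R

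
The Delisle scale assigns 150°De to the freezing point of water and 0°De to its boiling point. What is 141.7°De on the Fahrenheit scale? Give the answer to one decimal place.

Linear interpolation between the fixed points: C = (141.7 - 150) × 100 / (0 - 150) = 5.5333°C.
Then 5.5333 × 1.8 + 32 = 42.0°F.

42.0°F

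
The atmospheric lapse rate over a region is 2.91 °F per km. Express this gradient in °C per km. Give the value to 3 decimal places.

Since only a temperature interval is involved, the additive offset between the scales drops out.
A change of 1°F is a change of 5/9°C, so 2.91 × 5/9 = 1.617.

1.617 °C/km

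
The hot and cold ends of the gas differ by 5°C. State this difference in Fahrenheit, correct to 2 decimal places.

For a temperature interval the offset drops out; only the factor 1.8 applies.
5 × 1.8 = 9.00.

9.00°F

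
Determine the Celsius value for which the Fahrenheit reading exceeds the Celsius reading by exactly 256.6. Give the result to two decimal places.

Let C be the Celsius reading. The Fahrenheit reading is F = 1.8·C + 32.
Require F - C = 256.6: (0.8)·C + 32 = 256.6.
C = (256.6 - 32) / (0.8) = 280.75.

280.75°C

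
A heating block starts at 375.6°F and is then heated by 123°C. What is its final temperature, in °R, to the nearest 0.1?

1056.7°R

Initial temperature in Celsius: (375.6 - 32) × 5/9 = 190.8889°C.
Final Celsius temperature: 190.8889 + 123.0000 = 313.8889°C.
In Rankine: 313.8889 × 1.8 + 491.67 = 1056.7°R.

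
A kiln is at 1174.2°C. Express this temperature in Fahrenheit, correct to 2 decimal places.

In Fahrenheit: 1174.2000 × 1.8 + 32 = 2145.56°F.

2145.56°F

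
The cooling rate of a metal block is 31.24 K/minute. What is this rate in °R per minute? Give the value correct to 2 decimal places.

56.23 °R/minute

The quantity depends on a temperature interval, so only the ratio of degree sizes applies; the offset between the scales is irrelevant.
A change of 1 K is a change of 1.8°R, so 31.24 × 1.8 = 56.23.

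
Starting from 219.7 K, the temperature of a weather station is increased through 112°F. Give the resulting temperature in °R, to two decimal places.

507.46°R

Initial temperature in Celsius: 219.7 - 273.15 = -53.4500°C.
The 112°F change is an interval, so only the factor 5/9 applies: +112 × 5/9 = +62.2222°C.
Final Celsius temperature: -53.4500 + 62.2222 = 8.7722°C.
In Rankine: 8.7722 × 1.8 + 491.67 = 507.46°R.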